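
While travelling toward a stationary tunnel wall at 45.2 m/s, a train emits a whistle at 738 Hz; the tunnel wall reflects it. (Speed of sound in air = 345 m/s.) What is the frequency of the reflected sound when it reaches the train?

The tunnel wall receives the sound from a moving source: f₁ = f₀ · v/(v − v_e) = 738 × 345/299.8 ≈ 849 Hz.
On the return leg the train is a moving observer: f₂ = f₁ · (v + v_e)/v = 849 × 390.2/345 ≈ 961 Hz.
Equivalently f₂ = f₀ · (v + v_e)/(v − v_e).

961 Hz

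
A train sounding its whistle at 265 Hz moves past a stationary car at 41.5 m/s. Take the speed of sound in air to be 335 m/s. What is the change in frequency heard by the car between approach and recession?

66.7 Hz

Approaching: f₁ = f · v/(v − v_s) = 265 × 335/293.5 ≈ 302.5 Hz.
Receding: f₂ = f · v/(v + v_s) = 265 × 335/376.5 ≈ 235.8 Hz.
Drop: f₁ − f₂ = 2f·v·v_s/(v² − v_s²) = 2 × 265 × 335 × 41.5/(335² − 41.5²) ≈ 66.7 Hz.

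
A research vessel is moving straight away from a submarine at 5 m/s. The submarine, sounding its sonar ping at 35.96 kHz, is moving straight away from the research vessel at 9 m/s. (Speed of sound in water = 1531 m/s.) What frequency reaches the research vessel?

General Doppler shift: f' = f · (v − v_o)/(v + v_s).
f' = 35.96 × (1531 − 5)/(1531 + 9) = 35.96 × 1526/1540 ≈ 35.6 kHz.

35.6 kHz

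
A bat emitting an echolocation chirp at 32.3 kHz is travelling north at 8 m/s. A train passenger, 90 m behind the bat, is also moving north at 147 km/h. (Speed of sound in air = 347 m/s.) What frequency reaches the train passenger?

147 km/h = 40.83 m/s.
The train passenger is behind, so the bat is moving away from it while the train passenger is moving toward the bat.
With source receding and observer approaching, f' = f · (v + v_o)/(v + v_s).
f' = 32.3 × (347 + 40.83)/(347 + 8) = 32.3 × 387.83/355 ≈ 35.3 kHz.

35.3 kHz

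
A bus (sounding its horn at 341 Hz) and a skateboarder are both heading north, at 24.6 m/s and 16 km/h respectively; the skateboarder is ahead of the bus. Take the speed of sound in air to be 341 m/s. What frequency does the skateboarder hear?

363 Hz

16 km/h = 4.444 m/s.
The skateboarder is ahead, so the bus is moving toward it while the skateboarder is moving away from the bus.
General Doppler shift: f' = f · (v − v_o)/(v − v_s).
f' = 341 × (341 − 4.444)/(341 − 24.6) = 341 × 336.56/316.4 ≈ 363 Hz.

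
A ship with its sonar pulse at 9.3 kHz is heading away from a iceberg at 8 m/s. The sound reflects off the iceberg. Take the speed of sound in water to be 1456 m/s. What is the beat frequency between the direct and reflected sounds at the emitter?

The iceberg receives the sound from a moving source: f₁ = f₀ · v/(v + v_e) = 9.3 × 1456/1464 ≈ 9.2492 kHz.
On the return leg the ship is a moving observer: f₂ = f₁ · (v − v_e)/v = 9.2492 × 1448/1456 ≈ 9.1984 kHz.
Equivalently f₂ = f₀ · (v − v_e)/(v + v_e).
Beat against the emitted tone (with f₀ = 9300 Hz): |f₂ − f₀| = 2v_e·f₀/(v + v_e) = 2 × 8 × 9300/1464 ≈ 102 Hz.

102 Hz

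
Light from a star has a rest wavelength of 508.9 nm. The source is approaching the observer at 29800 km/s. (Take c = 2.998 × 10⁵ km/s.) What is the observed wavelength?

460.6 nm

β = v/c = 29800/299800 = 0.0994.
Relativistic Doppler for wavelength: λ' = λ₀ · √((1 − β)/(1 + β)).
λ' = 508.9 × √(0.9006/1.0994) = 508.9 × 0.90508 ≈ 460.6 nm.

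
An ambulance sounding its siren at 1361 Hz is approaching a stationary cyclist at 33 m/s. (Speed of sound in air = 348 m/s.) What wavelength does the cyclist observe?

Moving source, stationary observer: f' = f · v/(v − v_s) since the source is approaching.
f' = 1361 × 348/(348 − 33) ≈ 1504 Hz.
λ' = v/f' = 348/1503.58 ≈ 23.1 cm.

23.1 cm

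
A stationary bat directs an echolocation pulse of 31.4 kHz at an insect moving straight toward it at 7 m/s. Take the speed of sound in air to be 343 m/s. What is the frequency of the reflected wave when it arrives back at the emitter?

32.7 kHz

The insect first receives the wave as a moving observer: f₁ = f₀ · (v + u)/v = 31.4 × (343 + 7)/343 ≈ 32.0 kHz.
The reflection then acts as a moving source: f₂ = f₁ · v/(v − u) ≈ 32.7 kHz.
Equivalently f₂ = f₀ · (v + u)/(v − u).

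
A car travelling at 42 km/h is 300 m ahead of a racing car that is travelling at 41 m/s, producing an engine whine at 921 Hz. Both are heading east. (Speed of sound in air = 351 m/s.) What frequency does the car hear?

1008 Hz

42 km/h = 11.67 m/s.
The car is ahead, so the racing car is moving toward it while the car is moving away from the racing car.
General Doppler shift: f' = f · (v − v_o)/(v − v_s).
f' = 921 × (351 − 11.67)/(351 − 41) = 921 × 339.33/310 ≈ 1008 Hz.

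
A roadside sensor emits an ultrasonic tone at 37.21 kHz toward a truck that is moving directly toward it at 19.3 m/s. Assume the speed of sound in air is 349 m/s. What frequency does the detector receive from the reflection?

The truck first receives the wave as a moving observer: f₁ = f₀ · (v + u)/v = 37.21 × (349 + 19.3)/349 ≈ 39.3 kHz.
The reflection then acts as a moving source: f₂ = f₁ · v/(v − u) ≈ 41.6 kHz.
Equivalently f₂ = f₀ · (v + u)/(v − u).

41.6 kHz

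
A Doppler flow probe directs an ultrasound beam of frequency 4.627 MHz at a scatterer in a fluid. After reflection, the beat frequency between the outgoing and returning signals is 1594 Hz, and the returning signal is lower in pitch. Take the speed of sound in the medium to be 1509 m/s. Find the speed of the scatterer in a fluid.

Double Doppler shift off a moving reflector: f₂ = f₀ · (v + u)/(v − u) (u > 0 toward emitter).
Returning signal is lower, so f₂ = f₀ − Δf = 4627000 − 1594 = 4625406 Hz.
Rearranging, u = v · (f₂ − f₀)/(f₂ + f₀) = 1509 × -1594/9252406 ≈ -0.26 m/s.
So the scatterer in a fluid is moving at 0.26 m/s away from the emitter.

0.26 m/s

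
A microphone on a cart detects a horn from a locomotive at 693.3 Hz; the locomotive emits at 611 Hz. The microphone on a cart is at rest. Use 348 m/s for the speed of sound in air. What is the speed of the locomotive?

41 m/s

f' > f, so the locomotive is approaching.
f' = f · v/(v − v_s) ⇒ v_s = v · |1 − f/f'|.
v_s = 348 × |1 − 611/693.3| = 348 × 0.1187 ≈ 41 m/s.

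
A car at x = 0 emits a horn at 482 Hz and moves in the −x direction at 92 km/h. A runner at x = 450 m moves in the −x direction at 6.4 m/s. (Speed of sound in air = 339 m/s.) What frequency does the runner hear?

92 km/h = 25.56 m/s.
The observer lies on the +x side, so the source is heading away from the observer and the observer is heading toward the source.
General Doppler shift: f' = f · (v + v_o)/(v + v_s).
f' = 482 × (339 + 6.4)/(339 + 25.56) = 482 × 345.4/364.56 ≈ 457 Hz.

457 Hz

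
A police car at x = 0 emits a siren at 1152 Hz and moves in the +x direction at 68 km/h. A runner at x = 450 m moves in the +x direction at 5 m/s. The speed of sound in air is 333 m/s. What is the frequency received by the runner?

1203 Hz

68 km/h = 18.89 m/s.
The observer lies on the +x side, so the source is heading toward the observer and the observer is heading away from the source.
With source approaching and observer receding, f' = f · (v − v_o)/(v − v_s).
f' = 1152 × (333 − 5)/(333 − 18.89) = 1152 × 328/314.11 ≈ 1203 Hz.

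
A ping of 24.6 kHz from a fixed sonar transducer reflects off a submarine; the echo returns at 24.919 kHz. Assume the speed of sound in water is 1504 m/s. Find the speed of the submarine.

Double Doppler shift off a moving reflector: f₂ = f₀ · (v + u)/(v − u) (u > 0 toward emitter).
Rearranging, u = v · (f₂ − f₀)/(f₂ + f₀) = 1504 × 0.319/49.519 ≈ 9.7 m/s.
So the submarine is moving at 9.7 m/s toward the emitter.

9.7 m/s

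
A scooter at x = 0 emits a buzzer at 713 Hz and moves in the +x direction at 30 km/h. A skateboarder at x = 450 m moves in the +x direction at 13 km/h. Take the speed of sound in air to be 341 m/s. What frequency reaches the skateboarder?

30 km/h = 8.333 m/s; 13 km/h = 3.611 m/s.
The observer lies on the +x side, so the source is heading toward the observer and the observer is heading away from the source.
With source approaching and observer receding, f' = f · (v − v_o)/(v − v_s).
f' = 713 × (341 − 3.611)/(341 − 8.333) = 713 × 337.39/332.67 ≈ 723 Hz.

723 Hz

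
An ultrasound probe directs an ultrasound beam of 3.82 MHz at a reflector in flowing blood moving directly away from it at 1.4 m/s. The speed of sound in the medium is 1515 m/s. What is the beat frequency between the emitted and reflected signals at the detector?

7054 Hz

The reflector in flowing blood first receives the wave as a moving observer: f₁ = f₀ · (v − u)/v = 3.82 × (1515 − 1.4)/1515 ≈ 3.81647 MHz.
On reflection it acts as a source moving away from the stationary detector: f₂ = f₁ · v/(v + u) = 3.81647 × 1515/1516.4 ≈ 3.81295 MHz.
Equivalently f₂ = f₀ · (v − u)/(v + u).
Beat frequency (with f₀ = 3820000 Hz): |f₂ − f₀| = 2u·f₀/(v + u) = 2 × 1.4 × 3820000/1516.4 ≈ 7054 Hz.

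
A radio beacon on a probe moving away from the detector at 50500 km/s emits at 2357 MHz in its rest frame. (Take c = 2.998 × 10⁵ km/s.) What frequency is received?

β = v/c = 50500/299800 = 0.1684.
Relativistic Doppler for frequency: f' = f₀ · √((1 − β)/(1 + β)).
f' = 2357 × √(0.8316/1.1684) = 2357 × 0.84361 ≈ 1988.4 MHz.

1988.4 MHz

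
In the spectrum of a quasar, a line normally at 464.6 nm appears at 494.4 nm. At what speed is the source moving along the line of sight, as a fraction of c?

0.062

λ'/λ₀ = 1.0641 > 1 (redshift), so the source is receding.
λ'/λ₀ = √((1 + β)/(1 − β)) for a receding source ⇒ β = (r² − 1)/(r² + 1) with r = λ'/λ₀.
β = (1.1324 − 1)/(1.1324 + 1) ≈ 0.062.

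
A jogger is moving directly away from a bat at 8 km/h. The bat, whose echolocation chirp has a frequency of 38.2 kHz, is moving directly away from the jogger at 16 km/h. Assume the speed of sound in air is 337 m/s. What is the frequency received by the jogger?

37.5 kHz

16 km/h = 4.444 m/s; 8 km/h = 2.222 m/s.
General Doppler shift: f' = f · (v − v_o)/(v + v_s).
f' = 38.2 × (337 − 2.222)/(337 + 4.444) = 38.2 × 334.78/341.44 ≈ 37.5 kHz.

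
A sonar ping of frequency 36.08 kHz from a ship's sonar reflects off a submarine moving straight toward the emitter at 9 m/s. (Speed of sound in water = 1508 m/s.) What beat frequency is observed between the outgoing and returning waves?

433 Hz

The submarine first receives the wave as a moving observer: f₁ = f₀ · (v + u)/v = 36.08 × (1508 + 9)/1508 ≈ 36.295 kHz.
The reflection then acts as a moving source: f₂ = f₁ · v/(v − u) ≈ 36.513 kHz.
Beat frequency (with f₀ = 36080 Hz): |f₂ − f₀| = 2u·f₀/(v − u) = 2 × 9 × 36080/1499 ≈ 433 Hz.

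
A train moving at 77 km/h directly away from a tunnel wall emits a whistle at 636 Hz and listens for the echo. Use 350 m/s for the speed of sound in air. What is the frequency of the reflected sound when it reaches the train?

77 km/h = 21.39 m/s.
The tunnel wall receives the sound from a moving source: f₁ = f₀ · v/(v + v_e) = 636 × 350/371.39 ≈ 599 Hz.
On the return leg the train is a moving observer: f₂ = f₁ · (v − v_e)/v = 599 × 328.61/350 ≈ 563 Hz.
Equivalently f₂ = f₀ · (v − v_e)/(v + v_e).

563 Hz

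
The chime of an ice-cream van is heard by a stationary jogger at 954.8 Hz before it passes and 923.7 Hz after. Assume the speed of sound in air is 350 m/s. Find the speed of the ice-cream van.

f₁/f₂ = (v + v_s)/(v − v_s), so v_s = v · (f₁ − f₂)/(f₁ + f₂).
v_s = 350 × (954.8 − 923.7)/(954.8 + 923.7) = 350 × 31.1/1878.5 ≈ 5.8 m/s.

5.8 m/s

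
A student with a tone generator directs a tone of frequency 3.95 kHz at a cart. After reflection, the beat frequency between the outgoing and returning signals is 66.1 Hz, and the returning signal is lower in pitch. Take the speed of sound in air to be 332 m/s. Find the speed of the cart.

Double Doppler shift off a moving reflector: f₂ = f₀ · (v + u)/(v − u) (u > 0 toward emitter).
Returning signal is lower, so f₂ = f₀ − Δf = 3950 − 66.1 = 3883.9 Hz.
Rearranging, u = v · (f₂ − f₀)/(f₂ + f₀) = 332 × -66.1/7833.9 ≈ -2.80 m/s.
So the cart is moving at 2.80 m/s away from the emitter.

2.80 m/s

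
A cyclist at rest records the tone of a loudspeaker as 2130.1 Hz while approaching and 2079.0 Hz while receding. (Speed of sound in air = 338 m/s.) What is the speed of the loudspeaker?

f₁/f₂ = (v + v_s)/(v − v_s), so v_s = v · (f₁ − f₂)/(f₁ + f₂).
v_s = 338 × (2130.1 − 2079.0)/(2130.1 + 2079.0) = 338 × 51.1/4209.1 ≈ 4.1 m/s.

4.1 m/s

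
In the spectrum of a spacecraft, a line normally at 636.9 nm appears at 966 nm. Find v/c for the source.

0.394

λ'/λ₀ = 1.5167 > 1 (redshift), so the source is receding.
λ'/λ₀ = √((1 + β)/(1 − β)) for a receding source ⇒ β = (r² − 1)/(r² + 1) with r = λ'/λ₀.
β = (2.3004 − 1)/(2.3004 + 1) ≈ 0.394.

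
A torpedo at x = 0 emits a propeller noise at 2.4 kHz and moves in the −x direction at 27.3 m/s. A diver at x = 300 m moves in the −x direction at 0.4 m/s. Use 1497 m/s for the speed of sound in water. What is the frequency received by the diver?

2.36 kHz

The observer lies on the +x side, so the source is heading away from the observer and the observer is heading toward the source.
General Doppler shift: f' = f · (v + v_o)/(v + v_s).
f' = 2.4 × (1497 + 0.4)/(1497 + 27.3) = 2.4 × 1497.4/1524.3 ≈ 2.36 kHz.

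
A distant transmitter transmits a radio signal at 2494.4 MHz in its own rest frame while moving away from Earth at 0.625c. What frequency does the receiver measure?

Relativistic Doppler for frequency: f' = f₀ · √((1 − β)/(1 + β)).
f' = 2494.4 × √(0.3750/1.6250) = 2494.4 × 0.48038 ≈ 1198.3 MHz.

1198.3 MHz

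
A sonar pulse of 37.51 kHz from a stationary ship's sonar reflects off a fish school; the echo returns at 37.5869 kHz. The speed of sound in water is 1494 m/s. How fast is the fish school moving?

1.53 m/s

Double Doppler shift off a moving reflector: f₂ = f₀ · (v + u)/(v − u) (u > 0 toward emitter).
Rearranging, u = v · (f₂ − f₀)/(f₂ + f₀) = 1494 × 0.0769/75.0969 ≈ 1.53 m/s.
So the fish school is moving at 1.53 m/s toward the emitter.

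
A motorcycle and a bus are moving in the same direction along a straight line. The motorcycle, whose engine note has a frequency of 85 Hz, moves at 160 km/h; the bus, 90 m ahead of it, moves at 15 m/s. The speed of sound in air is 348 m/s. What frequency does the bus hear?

93 Hz

160 km/h = 44.44 m/s.
The bus is ahead, so the motorcycle is moving toward it while the bus is moving away from the motorcycle.
Both move, so f' = f · (v − v_o)/(v − v_s).
f' = 85 × (348 − 15)/(348 − 44.44) = 85 × 333/303.56 ≈ 93 Hz.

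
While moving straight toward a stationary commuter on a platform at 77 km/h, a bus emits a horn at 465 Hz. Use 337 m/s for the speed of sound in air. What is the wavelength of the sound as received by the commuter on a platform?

67.9 cm

77 km/h = 21.39 m/s.
Moving source, stationary observer: f' = f · v/(v − v_s) since the source is approaching.
f' = 465 × 337/(337 − 21.39) ≈ 497 Hz.
λ' = v/f' = 337/496.513 ≈ 67.9 cm.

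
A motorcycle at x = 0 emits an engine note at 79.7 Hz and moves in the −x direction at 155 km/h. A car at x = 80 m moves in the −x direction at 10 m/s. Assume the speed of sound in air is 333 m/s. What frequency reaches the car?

155 km/h = 43.06 m/s.
The observer lies on the +x side, so the source is heading away from the observer and the observer is heading toward the source.
Both move, so f' = f · (v + v_o)/(v + v_s).
f' = 79.7 × (333 + 10)/(333 + 43.06) = 79.7 × 343/376.06 ≈ 73 Hz.

73 Hz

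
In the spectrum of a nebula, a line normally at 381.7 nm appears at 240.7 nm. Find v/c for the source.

0.431

λ'/λ₀ = 0.6306 < 1 (blueshift), so the source is approaching.
λ'/λ₀ = √((1 − β)/(1 + β)) for an approaching source ⇒ β = (1 − r²)/(1 + r²) with r = λ'/λ₀.
β = (1 − 0.3977)/(1 + 0.3977) ≈ 0.431.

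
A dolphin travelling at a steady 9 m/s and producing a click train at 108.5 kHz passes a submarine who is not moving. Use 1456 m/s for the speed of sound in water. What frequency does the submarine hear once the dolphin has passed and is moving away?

Receding: f₂ = f · v/(v + v_s) = 108.5 × 1456/1465 ≈ 107.8 kHz.

107.8 kHz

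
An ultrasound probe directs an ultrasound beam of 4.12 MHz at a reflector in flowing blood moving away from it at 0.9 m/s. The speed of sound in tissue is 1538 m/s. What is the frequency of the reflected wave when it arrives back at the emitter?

At the reflector in flowing blood (a moving observer), f₁ = f₀ · (v − u)/v = 4.12 × 1537.1/1538 ≈ 4.118 MHz.
The reflection then acts as a moving source: f₂ = f₁ · v/(v + u) ≈ 4.115 MHz.
Equivalently f₂ = f₀ · (v − u)/(v + u).

4.115 MHz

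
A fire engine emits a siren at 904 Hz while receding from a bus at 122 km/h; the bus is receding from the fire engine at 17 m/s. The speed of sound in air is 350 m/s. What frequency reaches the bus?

122 km/h = 33.89 m/s.
General Doppler shift: f' = f · (v − v_o)/(v + v_s).
f' = 904 × (350 − 17)/(350 + 33.89) = 904 × 333/383.89 ≈ 784 Hz.

784 Hz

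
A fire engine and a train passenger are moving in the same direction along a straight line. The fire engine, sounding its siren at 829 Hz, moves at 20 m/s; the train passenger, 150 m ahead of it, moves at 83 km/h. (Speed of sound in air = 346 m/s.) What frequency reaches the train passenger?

83 km/h = 23.06 m/s.
The train passenger is ahead, so the fire engine is moving toward it while the train passenger is moving away from the fire engine.
General Doppler shift: f' = f · (v − v_o)/(v − v_s).
f' = 829 × (346 − 23.06)/(346 − 20) = 829 × 322.94/326 ≈ 821 Hz.

821 Hz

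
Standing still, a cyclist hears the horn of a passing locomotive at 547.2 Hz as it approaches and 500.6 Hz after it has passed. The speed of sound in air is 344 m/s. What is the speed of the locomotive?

f₁/f₂ = (v + v_s)/(v − v_s), so v_s = v · (f₁ − f₂)/(f₁ + f₂).
v_s = 344 × (547.2 − 500.6)/(547.2 + 500.6) = 344 × 46.6/1047.8 ≈ 15.3 m/s.

15.3 m/s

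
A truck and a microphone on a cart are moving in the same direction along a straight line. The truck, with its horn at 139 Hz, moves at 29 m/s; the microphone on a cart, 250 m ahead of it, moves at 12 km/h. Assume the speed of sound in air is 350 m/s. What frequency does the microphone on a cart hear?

12 km/h = 3.333 m/s.
The microphone on a cart is ahead, so the truck is moving toward it while the microphone on a cart is moving away from the truck.
With source approaching and observer receding, f' = f · (v − v_o)/(v − v_s).
f' = 139 × (350 − 3.333)/(350 − 29) = 139 × 346.67/321 ≈ 150 Hz.

150 Hz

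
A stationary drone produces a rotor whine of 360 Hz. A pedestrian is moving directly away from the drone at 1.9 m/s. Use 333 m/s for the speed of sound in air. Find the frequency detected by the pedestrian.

358 Hz

Moving observer, stationary source: f' = f · (v − v_o)/v.
f' = 360 × (333 − 1.9)/333 = 360 × 331.1/333 ≈ 358 Hz.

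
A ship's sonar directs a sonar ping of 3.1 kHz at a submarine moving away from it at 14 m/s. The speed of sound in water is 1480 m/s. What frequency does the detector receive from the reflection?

3.04 kHz

At the submarine (a moving observer), f₁ = f₀ · (v − u)/v = 3.1 × 1466/1480 ≈ 3.07 kHz.
The reflection then acts as a moving source: f₂ = f₁ · v/(v + u) ≈ 3.04 kHz.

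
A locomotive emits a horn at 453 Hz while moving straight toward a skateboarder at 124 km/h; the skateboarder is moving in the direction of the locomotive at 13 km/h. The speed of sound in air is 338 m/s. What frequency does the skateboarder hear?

124 km/h = 34.44 m/s; 13 km/h = 3.611 m/s.
With source approaching and observer approaching, f' = f · (v + v_o)/(v − v_s).
f' = 453 × (338 + 3.611)/(338 − 34.44) = 453 × 341.61/303.56 ≈ 510 Hz.

510 Hz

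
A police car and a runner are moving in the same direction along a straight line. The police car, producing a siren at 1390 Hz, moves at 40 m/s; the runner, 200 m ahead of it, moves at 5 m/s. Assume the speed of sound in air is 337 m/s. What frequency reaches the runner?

The runner is ahead, so the police car is moving toward it while the runner is moving away from the police car.
General Doppler shift: f' = f · (v − v_o)/(v − v_s).
f' = 1390 × (337 − 5)/(337 − 40) = 1390 × 332/297 ≈ 1554 Hz.

1554 Hz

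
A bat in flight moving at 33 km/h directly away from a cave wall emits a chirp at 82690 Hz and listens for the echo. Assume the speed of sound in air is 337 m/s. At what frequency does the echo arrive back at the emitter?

33 km/h = 9.167 m/s.
The cave wall receives the sound from a moving source: f₁ = f₀ · v/(v + v_e) = 82690 × 337/346.17 ≈ 80500 Hz.
On the return leg the bat in flight is a moving observer: f₂ = f₁ · (v − v_e)/v = 80500 × 327.83/337 ≈ 78311 Hz.
Equivalently f₂ = f₀ · (v − v_e)/(v + v_e).

78311 Hz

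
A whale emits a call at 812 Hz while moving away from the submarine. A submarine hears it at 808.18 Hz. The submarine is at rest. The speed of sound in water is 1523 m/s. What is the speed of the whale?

7.2 m/s

f' = f · v/(v + v_s) ⇒ v_s = v · |1 − f/f'|.
v_s = 1523 × |1 − 812/808.18| = 1523 × 0.004727 ≈ 7.2 m/s.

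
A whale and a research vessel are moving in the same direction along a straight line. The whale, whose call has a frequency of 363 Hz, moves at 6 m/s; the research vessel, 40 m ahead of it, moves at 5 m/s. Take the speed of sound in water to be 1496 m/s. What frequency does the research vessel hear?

The research vessel is ahead, so the whale is moving toward it while the research vessel is moving away from the whale.
Both move, so f' = f · (v − v_o)/(v − v_s).
f' = 363 × (1496 − 5)/(1496 − 6) = 363 × 1491/1490 ≈ 363 Hz.

363 Hz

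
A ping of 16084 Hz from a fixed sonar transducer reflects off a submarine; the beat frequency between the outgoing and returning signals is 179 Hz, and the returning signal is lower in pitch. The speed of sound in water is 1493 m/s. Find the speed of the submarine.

Double Doppler shift off a moving reflector: f₂ = f₀ · (v + u)/(v − u) (u > 0 toward emitter).
Returning signal is lower, so f₂ = f₀ − Δf = 16084 − 179 = 15905 Hz.
Rearranging, u = v · (f₂ − f₀)/(f₂ + f₀) = 1493 × -179/31989 ≈ -8.4 m/s.
So the submarine is moving at 8.4 m/s away from the emitter.

8.4 m/s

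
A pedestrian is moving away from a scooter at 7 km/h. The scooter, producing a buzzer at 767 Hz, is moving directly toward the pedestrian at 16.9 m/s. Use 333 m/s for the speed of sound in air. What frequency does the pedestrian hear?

803 Hz

7 km/h = 1.944 m/s.
Both move, so f' = f · (v − v_o)/(v − v_s).
f' = 767 × (333 − 1.944)/(333 − 16.9) = 767 × 331.06/316.1 ≈ 803 Hz.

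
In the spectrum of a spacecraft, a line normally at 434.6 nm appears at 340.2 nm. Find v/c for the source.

λ'/λ₀ = 0.7828 < 1 (blueshift), so the source is approaching.
λ'/λ₀ = √((1 − β)/(1 + β)) for an approaching source ⇒ β = (1 − r²)/(1 + r²) with r = λ'/λ₀.
β = (1 − 0.6128)/(1 + 0.6128) ≈ 0.240.

0.240c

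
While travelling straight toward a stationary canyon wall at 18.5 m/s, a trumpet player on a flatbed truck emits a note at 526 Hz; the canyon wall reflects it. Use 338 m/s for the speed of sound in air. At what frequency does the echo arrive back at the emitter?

587 Hz

The canyon wall receives the sound from a moving source: f₁ = f₀ · v/(v − v_e) = 526 × 338/319.5 ≈ 556 Hz.
On the return leg the trumpet player on a flatbed truck is a moving observer: f₂ = f₁ · (v + v_e)/v = 556 × 356.5/338 ≈ 587 Hz.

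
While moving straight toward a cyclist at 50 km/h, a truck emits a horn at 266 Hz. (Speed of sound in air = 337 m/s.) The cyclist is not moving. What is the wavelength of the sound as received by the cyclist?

50 km/h = 13.89 m/s.
Only the source moves, toward the listener, so f' = f · v/(v − v_s).
f' = 266 × 337/(337 − 13.89) ≈ 277 Hz.
λ' = v/f' = 337/277.434 ≈ 1.21 m.

1.21 m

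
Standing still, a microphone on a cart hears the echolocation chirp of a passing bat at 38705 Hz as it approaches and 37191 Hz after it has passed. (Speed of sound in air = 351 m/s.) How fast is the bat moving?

f₁/f₂ = (v + v_s)/(v − v_s), so v_s = v · (f₁ − f₂)/(f₁ + f₂).
v_s = 351 × (38705 − 37191)/(38705 + 37191) = 351 × 1514/75896 ≈ 7.0 m/s.

7.0 m/s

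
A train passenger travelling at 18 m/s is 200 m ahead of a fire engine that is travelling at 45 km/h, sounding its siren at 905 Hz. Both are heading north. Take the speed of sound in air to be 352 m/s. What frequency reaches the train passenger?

890 Hz

45 km/h = 12.5 m/s.
The train passenger is ahead, so the fire engine is moving toward it while the train passenger is moving away from the fire engine.
General Doppler shift: f' = f · (v − v_o)/(v − v_s).
f' = 905 × (352 − 18)/(352 − 12.5) = 905 × 334/339.5 ≈ 890 Hz.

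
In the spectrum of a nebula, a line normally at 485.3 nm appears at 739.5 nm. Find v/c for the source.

0.398c

λ'/λ₀ = 1.5238 > 1 (redshift), so the source is receding.
λ'/λ₀ = √((1 + β)/(1 − β)) for a receding source ⇒ β = (r² − 1)/(r² + 1) with r = λ'/λ₀.
β = (2.3220 − 1)/(2.3220 + 1) ≈ 0.398.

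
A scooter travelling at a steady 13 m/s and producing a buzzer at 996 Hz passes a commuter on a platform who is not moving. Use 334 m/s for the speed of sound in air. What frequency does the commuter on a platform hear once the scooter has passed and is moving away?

Receding: f₂ = f · v/(v + v_s) = 996 × 334/347 ≈ 959 Hz.

959 Hz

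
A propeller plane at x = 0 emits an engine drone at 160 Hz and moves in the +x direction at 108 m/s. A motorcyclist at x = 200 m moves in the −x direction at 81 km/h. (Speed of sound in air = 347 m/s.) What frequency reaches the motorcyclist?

81 km/h = 22.5 m/s.
The observer lies on the +x side, so the source is heading toward the observer and the observer is heading toward the source.
General Doppler shift: f' = f · (v + v_o)/(v − v_s).
f' = 160 × (347 + 22.5)/(347 − 108) = 160 × 369.5/239 ≈ 247 Hz.

247 Hz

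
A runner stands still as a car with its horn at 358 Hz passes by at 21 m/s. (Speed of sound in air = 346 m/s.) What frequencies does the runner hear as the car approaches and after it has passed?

381 Hz approaching; 338 Hz receding

Approaching: f₁ = f · v/(v − v_s) = 358 × 346/325 ≈ 381 Hz.
Receding: f₂ = f · v/(v + v_s) = 358 × 346/367 ≈ 338 Hz.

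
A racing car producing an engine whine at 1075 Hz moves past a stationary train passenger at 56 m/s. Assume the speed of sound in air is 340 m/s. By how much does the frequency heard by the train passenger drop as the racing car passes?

Approaching: f₁ = f · v/(v − v_s) = 1075 × 340/284 ≈ 1287 Hz.
Receding: f₂ = f · v/(v + v_s) = 1075 × 340/396 ≈ 923 Hz.
Drop: f₁ − f₂ = 2f·v·v_s/(v² − v_s²) = 2 × 1075 × 340 × 56/(340² − 56²) ≈ 364 Hz.

364 Hz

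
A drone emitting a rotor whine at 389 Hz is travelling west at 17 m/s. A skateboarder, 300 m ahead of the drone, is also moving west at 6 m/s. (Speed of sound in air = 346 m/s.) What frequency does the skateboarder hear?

402 Hz

The skateboarder is ahead, so the drone is moving toward it while the skateboarder is moving away from the drone.
Both move, so f' = f · (v − v_o)/(v − v_s).
f' = 389 × (346 − 6)/(346 − 17) = 389 × 340/329 ≈ 402 Hz.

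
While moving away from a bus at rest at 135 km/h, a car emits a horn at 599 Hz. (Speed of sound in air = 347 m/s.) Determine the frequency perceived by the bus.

135 km/h = 37.5 m/s.
Moving source, stationary observer: f' = f · v/(v + v_s) since the source is receding.
f' = 599 × 347/(347 + 37.5) = 599 × 347/384.5 ≈ 541 Hz.

541 Hz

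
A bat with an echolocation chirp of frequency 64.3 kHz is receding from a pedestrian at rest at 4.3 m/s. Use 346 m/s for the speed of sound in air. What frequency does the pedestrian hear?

63.5 kHz

Moving source, stationary observer: f' = f · v/(v + v_s) since the source is receding.
f' = 64.3 × 346/(346 + 4.3) = 64.3 × 346/350.3 ≈ 63.5 kHz.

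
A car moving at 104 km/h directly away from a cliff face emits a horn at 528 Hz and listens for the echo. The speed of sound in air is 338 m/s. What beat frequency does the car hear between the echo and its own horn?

83 Hz

104 km/h = 28.89 m/s.
The cliff face receives the sound from a moving source: f₁ = f₀ · v/(v + v_e) = 528 × 338/366.89 ≈ 486.4 Hz.
On the return leg the car is a moving observer: f₂ = f₁ · (v − v_e)/v = 486.4 × 309.11/338 ≈ 444.9 Hz.
Equivalently f₂ = f₀ · (v − v_e)/(v + v_e).
Beat against the emitted tone: |f₂ − f₀| = 2v_e·f₀/(v + v_e) = 2 × 28.89 × 528/366.89 ≈ 83 Hz.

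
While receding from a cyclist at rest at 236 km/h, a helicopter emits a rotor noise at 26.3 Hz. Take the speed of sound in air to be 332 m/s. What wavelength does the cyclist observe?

15.12 m

236 km/h = 65.56 m/s.
With the source moving away from a stationary observer, f' = f · v/(v + v_s).
f' = 26.3 × 332/(332 + 65.56) ≈ 22.0 Hz.
λ' = v/f' = 332/21.9632 ≈ 15.12 m.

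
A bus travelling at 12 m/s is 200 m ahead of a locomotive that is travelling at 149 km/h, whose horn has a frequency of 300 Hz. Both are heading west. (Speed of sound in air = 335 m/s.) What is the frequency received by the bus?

149 km/h = 41.39 m/s.
The bus is ahead, so the locomotive is moving toward it while the bus is moving away from the locomotive.
With source approaching and observer receding, f' = f · (v − v_o)/(v − v_s).
f' = 300 × (335 − 12)/(335 − 41.39) = 300 × 323/293.61 ≈ 330 Hz.

330 Hz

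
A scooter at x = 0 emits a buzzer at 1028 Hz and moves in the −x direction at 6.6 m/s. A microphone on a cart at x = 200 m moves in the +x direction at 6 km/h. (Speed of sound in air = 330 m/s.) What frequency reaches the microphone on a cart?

1003 Hz

6 km/h = 1.667 m/s.
The observer lies on the +x side, so the source is heading away from the observer and the observer is heading away from the source.
General Doppler shift: f' = f · (v − v_o)/(v + v_s).
f' = 1028 × (330 − 1.667)/(330 + 6.6) = 1028 × 328.33/336.6 ≈ 1003 Hz.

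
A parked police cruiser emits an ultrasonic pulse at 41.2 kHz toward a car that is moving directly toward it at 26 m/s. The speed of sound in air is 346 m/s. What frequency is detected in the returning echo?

47.9 kHz

At the car (a moving observer), f₁ = f₀ · (v + u)/v = 41.2 × 372/346 ≈ 44.3 kHz.
On reflection it acts as a source moving toward the stationary detector: f₂ = f₁ · v/(v − u) = 44.3 × 346/320 ≈ 47.9 kHz.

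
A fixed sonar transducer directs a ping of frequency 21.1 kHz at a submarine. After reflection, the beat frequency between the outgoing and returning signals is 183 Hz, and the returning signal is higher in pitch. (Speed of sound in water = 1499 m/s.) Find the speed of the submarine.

6.5 m/s

Double Doppler shift off a moving reflector: f₂ = f₀ · (v + u)/(v − u) (u > 0 toward emitter).
Returning signal is higher, so f₂ = f₀ + Δf = 21100 + 183 = 21283 Hz.
Rearranging, u = v · (f₂ − f₀)/(f₂ + f₀) = 1499 × 183/42383 ≈ 6.5 m/s.
So the submarine is moving at 6.5 m/s toward the emitter.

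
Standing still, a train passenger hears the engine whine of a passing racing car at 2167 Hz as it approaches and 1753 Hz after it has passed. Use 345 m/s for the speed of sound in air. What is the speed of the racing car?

36 m/s

f₁/f₂ = (v + v_s)/(v − v_s), so v_s = v · (f₁ − f₂)/(f₁ + f₂).
v_s = 345 × (2167 − 1753)/(2167 + 1753) = 345 × 414/3920 ≈ 36 m/s.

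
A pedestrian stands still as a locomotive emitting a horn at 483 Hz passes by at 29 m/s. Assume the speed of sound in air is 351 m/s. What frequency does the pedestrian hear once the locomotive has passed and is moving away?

Receding: f₂ = f · v/(v + v_s) = 483 × 351/380 ≈ 446 Hz.

446 Hz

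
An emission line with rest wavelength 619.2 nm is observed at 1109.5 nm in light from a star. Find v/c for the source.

0.525

λ'/λ₀ = 1.7918 > 1 (redshift), so the source is receding.
λ'/λ₀ = √((1 + β)/(1 − β)) for a receding source ⇒ β = (r² − 1)/(r² + 1) with r = λ'/λ₀.
β = (3.2106 − 1)/(3.2106 + 1) ≈ 0.525.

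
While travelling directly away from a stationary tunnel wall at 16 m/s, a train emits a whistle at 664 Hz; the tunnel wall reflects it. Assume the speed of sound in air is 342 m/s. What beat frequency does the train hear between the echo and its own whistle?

The tunnel wall receives the sound from a moving source: f₁ = f₀ · v/(v + v_e) = 664 × 342/358 ≈ 634.3 Hz.
On the return leg the train is a moving observer: f₂ = f₁ · (v − v_e)/v = 634.3 × 326/342 ≈ 604.6 Hz.
Equivalently f₂ = f₀ · (v − v_e)/(v + v_e).
Beat against the emitted tone: |f₂ − f₀| = 2v_e·f₀/(v + v_e) = 2 × 16 × 664/358 ≈ 59.4 Hz.

59.4 Hz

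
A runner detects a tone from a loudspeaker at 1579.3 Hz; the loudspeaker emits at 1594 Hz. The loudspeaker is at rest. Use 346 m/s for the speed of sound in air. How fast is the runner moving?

f' < f, so the runner is receding.
f' = f · (v − v_o)/v ⇒ v_o = v · |f'/f − 1|.
v_o = 346 × |1579.3/1594 − 1| = 346 × 0.009222 ≈ 3.2 m/s.

3.2 m/s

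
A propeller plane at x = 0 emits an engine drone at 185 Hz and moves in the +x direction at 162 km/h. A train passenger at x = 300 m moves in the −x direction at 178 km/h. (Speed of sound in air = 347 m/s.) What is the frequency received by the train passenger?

243 Hz

162 km/h = 45 m/s; 178 km/h = 49.44 m/s.
The observer lies on the +x side, so the source is heading toward the observer and the observer is heading toward the source.
General Doppler shift: f' = f · (v + v_o)/(v − v_s).
f' = 185 × (347 + 49.44)/(347 − 45) = 185 × 396.44/302 ≈ 243 Hz.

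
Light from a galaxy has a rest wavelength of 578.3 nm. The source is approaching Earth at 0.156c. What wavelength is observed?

494.1 nm

Relativistic Doppler for wavelength: λ' = λ₀ · √((1 − β)/(1 + β)).
λ' = 578.3 × √(0.8440/1.1560) = 578.3 × 0.85446 ≈ 494.1 nm.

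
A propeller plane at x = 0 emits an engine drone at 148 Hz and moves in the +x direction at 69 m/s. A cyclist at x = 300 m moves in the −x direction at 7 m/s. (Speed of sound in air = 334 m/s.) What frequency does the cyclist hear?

The observer lies on the +x side, so the source is heading toward the observer and the observer is heading toward the source.
With source approaching and observer approaching, f' = f · (v + v_o)/(v − v_s).
f' = 148 × (334 + 7)/(334 − 69) = 148 × 341/265 ≈ 190 Hz.

190 Hz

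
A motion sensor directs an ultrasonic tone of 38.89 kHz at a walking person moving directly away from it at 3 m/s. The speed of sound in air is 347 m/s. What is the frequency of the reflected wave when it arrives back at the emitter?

38.2 kHz

The walking person first receives the wave as a moving observer: f₁ = f₀ · (v − u)/v = 38.89 × (347 − 3)/347 ≈ 38.6 kHz.
The reflection then acts as a moving source: f₂ = f₁ · v/(v + u) ≈ 38.2 kHz.
Equivalently f₂ = f₀ · (v − u)/(v + u).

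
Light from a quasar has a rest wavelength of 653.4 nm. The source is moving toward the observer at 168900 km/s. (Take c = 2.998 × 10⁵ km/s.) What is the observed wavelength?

345.3 nm

β = v/c = 168900/299800 = 0.5634.
Relativistic Doppler for wavelength: λ' = λ₀ · √((1 − β)/(1 + β)).
λ' = 653.4 × √(0.4366/1.5634) = 653.4 × 0.52847 ≈ 345.3 nm.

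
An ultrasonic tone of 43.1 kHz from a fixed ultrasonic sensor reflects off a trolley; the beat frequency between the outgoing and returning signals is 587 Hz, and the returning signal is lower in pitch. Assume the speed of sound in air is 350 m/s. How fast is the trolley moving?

2.40 m/s

Double Doppler shift off a moving reflector: f₂ = f₀ · (v + u)/(v − u) (u > 0 toward emitter).
Returning signal is lower, so f₂ = f₀ − Δf = 43100 − 587 = 42513 Hz.
Rearranging, u = v · (f₂ − f₀)/(f₂ + f₀) = 350 × -587/85613 ≈ -2.40 m/s.
So the trolley is moving at 2.40 m/s away from the emitter.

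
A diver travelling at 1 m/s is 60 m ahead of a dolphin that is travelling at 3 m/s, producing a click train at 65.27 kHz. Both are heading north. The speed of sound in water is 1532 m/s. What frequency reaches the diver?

The diver is ahead, so the dolphin is moving toward it while the diver is moving away from the dolphin.
General Doppler shift: f' = f · (v − v_o)/(v − v_s).
f' = 65.27 × (1532 − 1)/(1532 − 3) = 65.27 × 1531/1529 ≈ 65.4 kHz.

65.4 kHz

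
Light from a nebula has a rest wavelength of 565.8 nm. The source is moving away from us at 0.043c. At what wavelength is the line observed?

590.7 nm

Relativistic Doppler for wavelength: λ' = λ₀ · √((1 + β)/(1 − β)).
λ' = 565.8 × √(1.0430/0.9570) = 565.8 × 1.04397 ≈ 590.7 nm.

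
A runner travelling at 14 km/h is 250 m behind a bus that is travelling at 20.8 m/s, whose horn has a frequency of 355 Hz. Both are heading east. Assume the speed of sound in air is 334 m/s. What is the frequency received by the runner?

338 Hz

14 km/h = 3.889 m/s.
The runner is behind, so the bus is moving away from it while the runner is moving toward the bus.
With source receding and observer approaching, f' = f · (v + v_o)/(v + v_s).
f' = 355 × (334 + 3.889)/(334 + 20.8) = 355 × 337.89/354.8 ≈ 338 Hz.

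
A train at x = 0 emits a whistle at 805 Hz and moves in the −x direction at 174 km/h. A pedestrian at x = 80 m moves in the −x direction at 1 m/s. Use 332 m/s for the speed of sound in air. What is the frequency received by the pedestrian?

705 Hz

174 km/h = 48.33 m/s.
The observer lies on the +x side, so the source is heading away from the observer and the observer is heading toward the source.
With source receding and observer approaching, f' = f · (v + v_o)/(v + v_s).
f' = 805 × (332 + 1)/(332 + 48.33) = 805 × 333/380.33 ≈ 705 Hz.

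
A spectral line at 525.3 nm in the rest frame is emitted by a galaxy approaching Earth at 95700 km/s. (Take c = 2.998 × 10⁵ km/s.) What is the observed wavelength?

β = v/c = 95700/299800 = 0.3192.
Relativistic Doppler for wavelength: λ' = λ₀ · √((1 − β)/(1 + β)).
λ' = 525.3 × √(0.6808/1.3192) = 525.3 × 0.71837 ≈ 377.4 nm.

377.4 nm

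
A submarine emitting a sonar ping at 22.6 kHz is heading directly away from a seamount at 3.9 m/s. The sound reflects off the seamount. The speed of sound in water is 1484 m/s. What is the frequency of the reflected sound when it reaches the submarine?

The seamount receives the sound from a moving source: f₁ = f₀ · v/(v + v_e) = 22.6 × 1484/1487.9 ≈ 22.5 kHz.
On the return leg the submarine is a moving observer: f₂ = f₁ · (v − v_e)/v = 22.5 × 1480.1/1484 ≈ 22.5 kHz.
Equivalently f₂ = f₀ · (v − v_e)/(v + v_e).

22.5 kHz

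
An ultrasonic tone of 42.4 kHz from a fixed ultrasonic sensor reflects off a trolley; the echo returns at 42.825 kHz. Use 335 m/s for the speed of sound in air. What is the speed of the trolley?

Double Doppler shift off a moving reflector: f₂ = f₀ · (v + u)/(v − u) (u > 0 toward emitter).
Rearranging, u = v · (f₂ − f₀)/(f₂ + f₀) = 335 × 0.425/85.225 ≈ 1.67 m/s.
So the trolley is moving at 1.67 m/s toward the emitter.

1.67 m/s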